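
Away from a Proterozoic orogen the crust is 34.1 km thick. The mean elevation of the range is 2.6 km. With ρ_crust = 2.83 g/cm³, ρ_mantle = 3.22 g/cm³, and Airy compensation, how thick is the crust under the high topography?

Root depth r = h ρ_c / (ρ_m − ρ_c) = 2.6 km × 2.83 / 0.39 = 18.87 km.
Total thickness = T + h + r = 34.1 km + 2.6 km + 18.87 km = 55.6 km.

55.6 km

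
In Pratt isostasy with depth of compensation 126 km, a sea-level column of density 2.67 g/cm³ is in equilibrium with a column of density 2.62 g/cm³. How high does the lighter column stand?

ρ_ref D = ρ (D + h) → h = D (ρ_ref − ρ)/ρ.
h = 126 km × (2.67 − 2.62)/2.62 = 2.4 km.

2.4 km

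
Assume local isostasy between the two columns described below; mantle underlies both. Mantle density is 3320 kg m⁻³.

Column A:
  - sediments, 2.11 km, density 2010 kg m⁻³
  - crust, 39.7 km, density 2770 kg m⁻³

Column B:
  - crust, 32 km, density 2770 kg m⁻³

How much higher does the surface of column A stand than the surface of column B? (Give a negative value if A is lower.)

2.11 km

For any compensation level in the mantle, the mantle terms cancel and isostasy reduces to e = (Σt_A − Σt_B) − (Σ(ρt)_A − Σ(ρt)_B) / ρ_m.
Σt_A = 41.81 km; Σt_B = 32 km; Σ(ρt)_A = 114210.1; Σ(ρt)_B = 88640 (in km·kg m⁻³).
e = (41.81 − 32) − (114210.1 − 88640) / 3320 = 2.11 km.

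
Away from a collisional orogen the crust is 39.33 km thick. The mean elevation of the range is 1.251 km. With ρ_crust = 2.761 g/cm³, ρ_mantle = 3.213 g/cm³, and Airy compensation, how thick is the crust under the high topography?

48.2 km

Root depth r = h ρ_c / (ρ_m − ρ_c) = 1.251 km × 2.761 / 0.452 = 7.642 km.
Total thickness = T + h + r = 39.33 km + 1.251 km + 7.642 km = 48.2 km.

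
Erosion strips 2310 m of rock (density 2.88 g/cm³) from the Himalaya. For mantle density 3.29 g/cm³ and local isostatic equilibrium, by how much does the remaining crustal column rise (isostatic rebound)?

Unloading: uplift u = e ρ_c/ρ_m = 2310 m × 2.88/3.29 = 2020 m.

2020 m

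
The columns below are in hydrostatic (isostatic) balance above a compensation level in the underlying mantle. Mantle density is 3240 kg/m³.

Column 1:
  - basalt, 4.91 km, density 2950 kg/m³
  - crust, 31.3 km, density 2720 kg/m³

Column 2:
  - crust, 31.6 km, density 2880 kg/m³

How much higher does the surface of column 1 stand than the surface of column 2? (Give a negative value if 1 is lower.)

For any compensation level in the mantle, the mantle terms cancel and isostasy reduces to e = (Σt_1 − Σt_2) − (Σ(ρt)_1 − Σ(ρt)_2) / ρ_m.
Σt_1 = 36.21 km; Σt_2 = 31.6 km; Σ(ρt)_1 = 99620.5; Σ(ρt)_2 = 91008 (in km·kg/m³).
e = (36.21 − 31.6) − (99620.5 − 91008) / 3240 = 1.95 km.

1.95 km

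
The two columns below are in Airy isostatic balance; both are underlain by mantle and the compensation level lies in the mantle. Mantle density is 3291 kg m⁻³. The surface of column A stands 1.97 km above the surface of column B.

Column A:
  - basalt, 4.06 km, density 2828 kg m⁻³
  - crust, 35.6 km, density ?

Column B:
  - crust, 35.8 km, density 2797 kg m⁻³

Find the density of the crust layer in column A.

2660 kg m⁻³

Take the compensation level at the base of the deeper column (depth z_c below the surface of column A) and equate Σ ρ_i t_i down to z_c; mantle fills any gap and the z_c terms cancel.
Column A: 4.06×2828 + 35.6×ρ + (z_c − 39.66)×3291
Column B: 1.97×0 + 35.8×2797 + (z_c − 1.97 − 35.8)×3291
The z_c×3291 term appears on both sides and cancels. Collect the known terms of each column as K = Σ(ρt)_known − 3291 × (depth of known layers): K_A = 11481.68 − 3291×39.66 = −119039.38; K_B = 100132.6 − 3291×(1.97 + 35.8) = −24168.47.
Balance: K_A + 35.6×ρ = K_B, so ρ = (K_B − K_A)/35.6 = 94870.9/35.6 = 2660 kg m⁻³.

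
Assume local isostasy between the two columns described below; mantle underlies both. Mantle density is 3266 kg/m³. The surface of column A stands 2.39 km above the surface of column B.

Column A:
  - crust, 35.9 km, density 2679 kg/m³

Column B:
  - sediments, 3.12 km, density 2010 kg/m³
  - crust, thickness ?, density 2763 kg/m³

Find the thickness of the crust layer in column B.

Take the compensation level at the base of the deeper column (depth z_c below the surface of column A) and equate Σ ρ_i t_i down to z_c; mantle fills any gap and the z_c terms cancel.
Column A: 35.9×2679 + (z_c − 35.9)×3266
Column B: 2.39×0 + 3.12×2010 + x×2763 + (z_c − 2.39 − 3.12 − x)×3266
The z_c×3266 term appears on both sides and cancels. Collect the known terms of each column as K = Σ(ρt)_known − 3266 × (depth of known layers): K_A = 96176.1 − 3266×35.9 = −21073.3; K_B = 6271.2 − 3266×(2.39 + 3.12) = −11724.46.
Balance: K_A = K_B − x×(3266 − 2763), so x = (K_B − K_A)/(3266 − 2763) = 9348.84/503 = 18.6 km.

18.6 km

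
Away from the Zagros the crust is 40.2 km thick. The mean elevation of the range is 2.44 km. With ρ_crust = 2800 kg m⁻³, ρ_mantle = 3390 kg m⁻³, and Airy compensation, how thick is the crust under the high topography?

Root depth r = h ρ_c / (ρ_m − ρ_c) = 2.44 km × 2800 / 590 = 11.58 km.
Total thickness = T + h + r = 40.2 km + 2.44 km + 11.58 km = 54.2 km.

54.2 km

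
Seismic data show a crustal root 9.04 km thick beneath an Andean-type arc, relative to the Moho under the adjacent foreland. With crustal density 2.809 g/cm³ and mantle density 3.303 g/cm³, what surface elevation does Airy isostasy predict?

By Archimedes' principle applied to the lithosphere: ρ_c h = (ρ_m − ρ_c) r.
h = r (ρ_m − ρ_c) / ρ_c = 9.04 km × (3.303 − 2.809) / 2.809 = 1.59 km.

1.59 km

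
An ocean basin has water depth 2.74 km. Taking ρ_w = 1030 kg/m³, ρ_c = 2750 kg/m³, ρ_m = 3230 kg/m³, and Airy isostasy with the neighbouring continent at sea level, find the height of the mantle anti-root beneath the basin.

Equating mass per unit area of the two columns: replacing crust with seawater at the top is compensated by replacing crust with mantle at the base: d (ρ_c − ρ_w) = a (ρ_m − ρ_c).
a = d (ρ_c − ρ_w)/(ρ_m − ρ_c) = 2.74 km × 1720/480 = 9.82 km.

9.82 km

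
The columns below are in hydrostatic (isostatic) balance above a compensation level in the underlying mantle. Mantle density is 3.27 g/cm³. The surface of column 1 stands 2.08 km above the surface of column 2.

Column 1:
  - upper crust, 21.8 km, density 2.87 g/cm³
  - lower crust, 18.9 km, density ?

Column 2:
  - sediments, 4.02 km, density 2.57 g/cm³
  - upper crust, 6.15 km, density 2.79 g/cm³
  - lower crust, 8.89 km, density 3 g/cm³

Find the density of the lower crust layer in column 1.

2.94 g/cm³

Take the compensation level at the base of the deeper column (depth z_c below the surface of column 1) and equate Σ ρ_i t_i down to z_c; mantle fills any gap and the z_c terms cancel.
Column 1: 21.8×2.87 + 18.9×ρ + (z_c − 40.7)×3.27
Column 2: 2.08×0 + 4.02×2.57 + 6.15×2.79 + 8.89×3 + (z_c − 2.08 − 19.06)×3.27
The z_c×3.27 term appears on both sides and cancels. Collect the known terms of each column as K = Σ(ρt)_known − 3.27 × (depth of known layers): K_1 = 62.566 − 3.27×40.7 = −70.523; K_2 = 54.1599 − 3.27×(2.08 + 19.06) = −14.9679.
Balance: K_1 + 18.9×ρ = K_2, so ρ = (K_2 − K_1)/18.9 = 55.5551/18.9 = 2.94 g/cm³.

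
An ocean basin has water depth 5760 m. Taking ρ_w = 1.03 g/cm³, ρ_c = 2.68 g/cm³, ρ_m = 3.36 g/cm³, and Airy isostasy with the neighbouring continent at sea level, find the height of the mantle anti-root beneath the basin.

Balancing pressure at the compensation depth: replacing crust with seawater at the top is compensated by replacing crust with mantle at the base: d (ρ_c − ρ_w) = a (ρ_m − ρ_c).
a = d (ρ_c − ρ_w)/(ρ_m − ρ_c) = 5760 m × 1.65/0.68 = 14000 m.

14000 m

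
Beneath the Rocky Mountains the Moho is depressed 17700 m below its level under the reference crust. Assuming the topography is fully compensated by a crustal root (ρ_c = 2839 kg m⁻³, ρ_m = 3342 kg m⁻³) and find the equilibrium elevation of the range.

3140 m

Equating mass per unit area of the two columns: ρ_c h = (ρ_m − ρ_c) r.
h = r (ρ_m − ρ_c) / ρ_c = 17700 m × (3342 − 2839) / 2839 = 3140 m.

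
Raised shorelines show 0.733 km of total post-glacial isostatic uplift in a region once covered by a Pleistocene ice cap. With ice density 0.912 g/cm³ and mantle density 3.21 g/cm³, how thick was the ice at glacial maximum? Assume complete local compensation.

2.58 km

u = t ρ_ice/ρ_m → t = u ρ_m/ρ_ice = 0.733 km × 3.21/0.912 = 2.58 km.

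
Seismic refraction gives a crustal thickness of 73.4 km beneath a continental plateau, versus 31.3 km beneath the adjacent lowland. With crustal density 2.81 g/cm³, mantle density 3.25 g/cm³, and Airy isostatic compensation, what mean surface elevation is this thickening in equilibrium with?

Excess crust Δ = 73.4 km − 31.3 km = 42.1 km, split between elevation h and root r with h + r = Δ.
Airy balance ρ_c h = (ρ_m − ρ_c) r gives r = h ρ_c/(ρ_m − ρ_c), so h (1 + ρ_c/(ρ_m − ρ_c)) = Δ, i.e. h = Δ (ρ_m − ρ_c)/ρ_m.
h = 42.1 km × 0.44/3.25 = 5.7 km.

5.7 km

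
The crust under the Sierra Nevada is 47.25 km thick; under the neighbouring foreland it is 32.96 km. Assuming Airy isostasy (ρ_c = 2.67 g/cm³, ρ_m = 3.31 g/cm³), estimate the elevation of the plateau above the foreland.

2.76 km

Excess crust Δ = 47.25 km − 32.96 km = 14.29 km, split between elevation h and root r with h + r = Δ.
Airy balance ρ_c h = (ρ_m − ρ_c) r gives r = h ρ_c/(ρ_m − ρ_c), so h (1 + ρ_c/(ρ_m − ρ_c)) = Δ, i.e. h = Δ (ρ_m − ρ_c)/ρ_m.
h = 14.29 km × 0.64/3.31 = 2.76 km.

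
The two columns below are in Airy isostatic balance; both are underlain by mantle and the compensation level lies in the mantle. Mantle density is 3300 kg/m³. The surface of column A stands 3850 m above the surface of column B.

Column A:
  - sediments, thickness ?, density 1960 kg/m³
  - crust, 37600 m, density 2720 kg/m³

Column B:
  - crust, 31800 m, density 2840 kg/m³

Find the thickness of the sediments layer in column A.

Take the compensation level at the base of the deeper column (depth z_c below the surface of column A) and equate Σ ρ_i t_i down to z_c; mantle fills any gap and the z_c terms cancel.
Column A: x×1960 + 37600×2720 + (z_c − 37600 − x)×3300
Column B: 3850×0 + 31800×2840 + (z_c − 3850 − 31800)×3300
The z_c×3300 term appears on both sides and cancels. Collect the known terms of each column as K = Σ(ρt)_known − 3300 × (depth of known layers): K_A = 102272000 − 3300×37600 = −21808000; K_B = 90312000 − 3300×(3850 + 31800) = −27333000.
Balance: K_A − x×(3300 − 1960) = K_B, so x = (K_A − K_B)/(3300 − 1960) = 5525000/1340 = 4120 m.

4120 m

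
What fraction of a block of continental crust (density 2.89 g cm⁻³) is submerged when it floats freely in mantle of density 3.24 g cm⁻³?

0.892

Submerged fraction = ρ_obj/ρ_fluid = 2.89/3.24 = 0.892.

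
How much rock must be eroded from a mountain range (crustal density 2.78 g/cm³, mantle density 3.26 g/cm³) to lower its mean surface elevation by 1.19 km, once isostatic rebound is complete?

Net drop Δ = e − u = e − e ρ_c/ρ_m = e (ρ_m − ρ_c)/ρ_m.
e = Δ ρ_m/(ρ_m − ρ_c) = 1.19 km × 3.26/0.48 = 8.08 km.

8.08 km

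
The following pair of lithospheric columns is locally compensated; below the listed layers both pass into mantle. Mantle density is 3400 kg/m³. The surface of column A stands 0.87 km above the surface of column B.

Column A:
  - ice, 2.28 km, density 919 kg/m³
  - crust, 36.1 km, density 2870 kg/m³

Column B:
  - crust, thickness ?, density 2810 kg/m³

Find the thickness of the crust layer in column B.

Take the compensation level at the base of the deeper column (depth z_c below the surface of column A) and equate Σ ρ_i t_i down to z_c; mantle fills any gap and the z_c terms cancel.
Column A: 2.28×919 + 36.1×2870 + (z_c − 38.38)×3400
Column B: 0.87×0 + x×2810 + (z_c − 0.87 − 0 − x)×3400
The z_c×3400 term appears on both sides and cancels. Collect the known terms of each column as K = Σ(ρt)_known − 3400 × (depth of known layers): K_A = 105702.32 − 3400×38.38 = −24789.68; K_B = 0 − 3400×(0.87 + 0) = −2958.
Balance: K_A = K_B − x×(3400 − 2810), so x = (K_B − K_A)/(3400 − 2810) = 21831.7/590 = 37 km.

37 km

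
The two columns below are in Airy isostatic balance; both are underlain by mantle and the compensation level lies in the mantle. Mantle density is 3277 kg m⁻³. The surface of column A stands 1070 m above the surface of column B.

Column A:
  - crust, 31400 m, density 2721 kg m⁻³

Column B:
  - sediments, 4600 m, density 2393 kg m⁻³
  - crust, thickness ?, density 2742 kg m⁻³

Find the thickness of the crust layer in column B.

Take the compensation level at the base of the deeper column (depth z_c below the surface of column A) and equate Σ ρ_i t_i down to z_c; mantle fills any gap and the z_c terms cancel.
Column A: 31400×2721 + (z_c − 31400)×3277
Column B: 1070×0 + 4600×2393 + x×2742 + (z_c − 1070 − 4600 − x)×3277
The z_c×3277 term appears on both sides and cancels. Collect the known terms of each column as K = Σ(ρt)_known − 3277 × (depth of known layers): K_A = 85439400 − 3277×31400 = −17458400; K_B = 11007800 − 3277×(1070 + 4600) = −7572790.
Balance: K_A = K_B − x×(3277 − 2742), so x = (K_B − K_A)/(3277 − 2742) = 9885610/535 = 18500 m.

18500 m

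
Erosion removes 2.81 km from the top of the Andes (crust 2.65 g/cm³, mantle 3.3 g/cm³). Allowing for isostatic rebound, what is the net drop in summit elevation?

Rebound u = e ρ_c/ρ_m = 2.81 km × 2.65/3.3 = 2.257 km.
Net surface drop = e − u = 2.81 km − 2.257 km = e (ρ_m − ρ_c)/ρ_m = 0.553 km.

0.553 km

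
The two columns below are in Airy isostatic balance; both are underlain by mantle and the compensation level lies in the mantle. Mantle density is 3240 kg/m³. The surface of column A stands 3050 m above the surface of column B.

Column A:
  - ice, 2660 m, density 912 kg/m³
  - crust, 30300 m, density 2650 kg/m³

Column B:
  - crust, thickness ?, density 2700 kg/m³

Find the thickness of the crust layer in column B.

Take the compensation level at the base of the deeper column (depth z_c below the surface of column A) and equate Σ ρ_i t_i down to z_c; mantle fills any gap and the z_c terms cancel.
Column A: 2660×912 + 30300×2650 + (z_c − 32960)×3240
Column B: 3050×0 + x×2700 + (z_c − 3050 − 0 − x)×3240
The z_c×3240 term appears on both sides and cancels. Collect the known terms of each column as K = Σ(ρt)_known − 3240 × (depth of known layers): K_A = 82720920 − 3240×32960 = −24069480; K_B = 0 − 3240×(3050 + 0) = −9882000.
Balance: K_A = K_B − x×(3240 − 2700), so x = (K_B − K_A)/(3240 − 2700) = 14187500/540 = 26300 m.

26300 m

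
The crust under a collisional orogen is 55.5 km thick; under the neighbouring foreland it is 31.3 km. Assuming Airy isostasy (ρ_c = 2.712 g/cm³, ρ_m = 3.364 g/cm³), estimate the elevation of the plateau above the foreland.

4.69 km

Excess crust Δ = 55.5 km − 31.3 km = 24.2 km, split between elevation h and root r with h + r = Δ.
Airy balance ρ_c h = (ρ_m − ρ_c) r gives r = h ρ_c/(ρ_m − ρ_c), so h (1 + ρ_c/(ρ_m − ρ_c)) = Δ, i.e. h = Δ (ρ_m − ρ_c)/ρ_m.
h = 24.2 km × 0.652/3.364 = 4.69 km.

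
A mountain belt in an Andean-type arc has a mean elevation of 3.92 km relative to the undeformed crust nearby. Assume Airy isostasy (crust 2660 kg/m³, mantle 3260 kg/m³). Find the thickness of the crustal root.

Equating mass per unit area of the two columns: the weight of the topography is balanced by the buoyancy of the root, ρ_c h = (ρ_m − ρ_c) r.
r = h · ρ_c / (ρ_m − ρ_c) = 3.92 km × 2660 / (3260 − 2660) = 17.4 km.

17.4 km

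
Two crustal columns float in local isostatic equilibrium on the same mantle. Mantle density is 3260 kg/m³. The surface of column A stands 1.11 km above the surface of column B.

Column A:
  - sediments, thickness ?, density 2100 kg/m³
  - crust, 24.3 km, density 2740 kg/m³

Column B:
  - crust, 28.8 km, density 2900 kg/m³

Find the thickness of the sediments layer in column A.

Take the compensation level at the base of the deeper column (depth z_c below the surface of column A) and equate Σ ρ_i t_i down to z_c; mantle fills any gap and the z_c terms cancel.
Column A: x×2100 + 24.3×2740 + (z_c − 24.3 − x)×3260
Column B: 1.11×0 + 28.8×2900 + (z_c − 1.11 − 28.8)×3260
The z_c×3260 term appears on both sides and cancels. Collect the known terms of each column as K = Σ(ρt)_known − 3260 × (depth of known layers): K_A = 66582 − 3260×24.3 = −12636; K_B = 83520 − 3260×(1.11 + 28.8) = −13986.6.
Balance: K_A − x×(3260 − 2100) = K_B, so x = (K_A − K_B)/(3260 − 2100) = 1350.6/1160 = 1.16 km.

1.16 km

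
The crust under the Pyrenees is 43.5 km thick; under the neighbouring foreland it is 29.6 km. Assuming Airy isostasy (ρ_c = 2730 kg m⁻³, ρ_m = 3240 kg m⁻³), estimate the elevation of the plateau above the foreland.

2.19 km

Excess crust Δ = 43.5 km − 29.6 km = 13.9 km, split between elevation h and root r with h + r = Δ.
Airy balance ρ_c h = (ρ_m − ρ_c) r gives r = h ρ_c/(ρ_m − ρ_c), so h (1 + ρ_c/(ρ_m − ρ_c)) = Δ, i.e. h = Δ (ρ_m − ρ_c)/ρ_m.
h = 13.9 km × 510/3240 = 2.19 km.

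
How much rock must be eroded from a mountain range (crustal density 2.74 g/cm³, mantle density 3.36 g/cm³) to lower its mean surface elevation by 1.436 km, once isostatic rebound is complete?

Net drop Δ = e − u = e − e ρ_c/ρ_m = e (ρ_m − ρ_c)/ρ_m.
e = Δ ρ_m/(ρ_m − ρ_c) = 1.436 km × 3.36/0.62 = 7.78 km.

7.78 km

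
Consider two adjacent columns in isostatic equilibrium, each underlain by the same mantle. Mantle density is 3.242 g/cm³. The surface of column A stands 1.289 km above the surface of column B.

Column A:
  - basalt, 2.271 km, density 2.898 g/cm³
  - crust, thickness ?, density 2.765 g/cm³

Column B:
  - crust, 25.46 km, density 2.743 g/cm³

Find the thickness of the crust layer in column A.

Take the compensation level at the base of the deeper column (depth z_c below the surface of column A) and equate Σ ρ_i t_i down to z_c; mantle fills any gap and the z_c terms cancel.
Column A: 2.271×2.898 + x×2.765 + (z_c − 2.271 − x)×3.242
Column B: 1.289×0 + 25.46×2.743 + (z_c − 1.289 − 25.46)×3.242
The z_c×3.242 term appears on both sides and cancels. Collect the known terms of each column as K = Σ(ρt)_known − 3.242 × (depth of known layers): K_A = 6.581358 − 3.242×2.271 = −0.781224; K_B = 69.83678 − 3.242×(1.289 + 25.46) = −16.883478.
Balance: K_A − x×(3.242 − 2.765) = K_B, so x = (K_A − K_B)/(3.242 − 2.765) = 16.1023/0.477 = 33.8 km.

33.8 km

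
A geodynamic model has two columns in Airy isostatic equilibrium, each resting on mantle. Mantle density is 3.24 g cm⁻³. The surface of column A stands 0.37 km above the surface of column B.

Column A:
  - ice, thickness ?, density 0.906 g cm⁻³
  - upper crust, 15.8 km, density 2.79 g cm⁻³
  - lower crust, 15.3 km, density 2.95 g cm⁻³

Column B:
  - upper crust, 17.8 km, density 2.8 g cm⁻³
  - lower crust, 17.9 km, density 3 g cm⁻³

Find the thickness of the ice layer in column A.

Take the compensation level at the base of the deeper column (depth z_c below the surface of column A) and equate Σ ρ_i t_i down to z_c; mantle fills any gap and the z_c terms cancel.
Column A: x×0.906 + 15.8×2.79 + 15.3×2.95 + (z_c − 31.1 − x)×3.24
Column B: 0.37×0 + 17.8×2.8 + 17.9×3 + (z_c − 0.37 − 35.7)×3.24
The z_c×3.24 term appears on both sides and cancels. Collect the known terms of each column as K = Σ(ρt)_known − 3.24 × (depth of known layers): K_A = 89.217 − 3.24×31.1 = −11.547; K_B = 103.54 − 3.24×(0.37 + 35.7) = −13.3268.
Balance: K_A − x×(3.24 − 0.906) = K_B, so x = (K_A − K_B)/(3.24 − 0.906) = 1.7798/2.334 = 0.763 km.

0.763 km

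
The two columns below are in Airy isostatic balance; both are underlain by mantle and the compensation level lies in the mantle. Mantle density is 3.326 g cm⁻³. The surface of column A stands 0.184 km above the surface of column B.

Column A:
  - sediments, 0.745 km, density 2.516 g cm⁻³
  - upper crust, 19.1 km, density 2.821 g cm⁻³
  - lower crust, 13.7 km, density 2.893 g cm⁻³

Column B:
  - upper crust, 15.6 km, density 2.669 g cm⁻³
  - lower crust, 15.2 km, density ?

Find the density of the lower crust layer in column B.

2.98 g cm⁻³

Take the compensation level at the base of the deeper column (depth z_c below the surface of column A) and equate Σ ρ_i t_i down to z_c; mantle fills any gap and the z_c terms cancel.
Column A: 0.745×2.516 + 19.1×2.821 + 13.7×2.893 + (z_c − 33.545)×3.326
Column B: 0.184×0 + 15.6×2.669 + 15.2×ρ + (z_c − 0.184 − 30.8)×3.326
The z_c×3.326 term appears on both sides and cancels. Collect the known terms of each column as K = Σ(ρt)_known − 3.326 × (depth of known layers): K_A = 95.38962 − 3.326×33.545 = −16.18105; K_B = 41.6364 − 3.326×(0.184 + 30.8) = −61.416384.
Balance: K_A = K_B + 15.2×ρ, so ρ = (K_A − K_B)/15.2 = 45.2353/15.2 = 2.98 g cm⁻³.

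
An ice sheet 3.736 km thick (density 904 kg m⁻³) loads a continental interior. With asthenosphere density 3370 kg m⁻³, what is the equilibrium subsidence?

Isostatic balance requires: the ice load ρ_ice t is balanced by mantle displaced below, ρ_m s.
s = t ρ_ice / ρ_m = 3.736 km × 904/3370 = 1 km.

1 km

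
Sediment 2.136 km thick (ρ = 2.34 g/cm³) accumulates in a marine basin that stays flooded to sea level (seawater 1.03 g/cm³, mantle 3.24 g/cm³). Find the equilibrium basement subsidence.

1.27 km

Submarine loading: the sediment displaces seawater, and the subsidence is in turn flooded, so s (ρ_m − ρ_w) = t (ρ_sed − ρ_w).
s = 2.136 km × (2.34 − 1.03) / (3.24 − 1.03) = 1.27 km.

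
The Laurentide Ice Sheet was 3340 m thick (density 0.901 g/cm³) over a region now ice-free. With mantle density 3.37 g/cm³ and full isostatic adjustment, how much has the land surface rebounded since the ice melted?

Removing the load lets mantle flow back in; uplift u satisfies ρ_ice t = ρ_m u.
u = t ρ_ice/ρ_m = 3340 m × 0.901/3.37 = 893 m.

893 m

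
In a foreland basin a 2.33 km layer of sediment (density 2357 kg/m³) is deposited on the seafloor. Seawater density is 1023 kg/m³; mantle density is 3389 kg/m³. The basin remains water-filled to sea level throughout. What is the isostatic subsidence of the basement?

Submarine loading: the sediment displaces seawater, and the subsidence is in turn flooded, so s (ρ_m − ρ_w) = t (ρ_sed − ρ_w).
s = 2.33 km × (2357 − 1023) / (3389 − 1023) = 1.31 km.

1.31 km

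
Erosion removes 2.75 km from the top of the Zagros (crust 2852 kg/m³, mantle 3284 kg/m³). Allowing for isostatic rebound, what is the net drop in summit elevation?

Rebound u = e ρ_c/ρ_m = 2.75 km × 2852/3284 = 2.388 km.
Net surface drop = e − u = 2.75 km − 2.388 km = e (ρ_m − ρ_c)/ρ_m = 0.362 km.

0.362 km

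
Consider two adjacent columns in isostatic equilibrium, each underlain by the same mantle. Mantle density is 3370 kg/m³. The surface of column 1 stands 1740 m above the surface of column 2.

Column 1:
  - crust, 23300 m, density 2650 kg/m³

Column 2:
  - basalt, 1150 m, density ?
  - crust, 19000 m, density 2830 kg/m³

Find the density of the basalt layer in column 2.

2800 kg/m³

Take the compensation level at the base of the deeper column (depth z_c below the surface of column 1) and equate Σ ρ_i t_i down to z_c; mantle fills any gap and the z_c terms cancel.
Column 1: 23300×2650 + (z_c − 23300)×3370
Column 2: 1740×0 + 1150×ρ + 19000×2830 + (z_c − 1740 − 20150)×3370
The z_c×3370 term appears on both sides and cancels. Collect the known terms of each column as K = Σ(ρt)_known − 3370 × (depth of known layers): K_1 = 61745000 − 3370×23300 = −16776000; K_2 = 53770000 − 3370×(1740 + 20150) = −19999300.
Balance: K_1 = K_2 + 1150×ρ, so ρ = (K_1 − K_2)/1150 = 3223300/1150 = 2800 kg/m³.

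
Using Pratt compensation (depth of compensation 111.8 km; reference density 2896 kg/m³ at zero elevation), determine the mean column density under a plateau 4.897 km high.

2770 kg/m³

Pratt balance: ρ_ref D = ρ (D + h).
ρ = ρ_ref D/(D + h) = 2896 × 111.8 km/(111.8 km + 4.897 km) = 2770 kg/m³.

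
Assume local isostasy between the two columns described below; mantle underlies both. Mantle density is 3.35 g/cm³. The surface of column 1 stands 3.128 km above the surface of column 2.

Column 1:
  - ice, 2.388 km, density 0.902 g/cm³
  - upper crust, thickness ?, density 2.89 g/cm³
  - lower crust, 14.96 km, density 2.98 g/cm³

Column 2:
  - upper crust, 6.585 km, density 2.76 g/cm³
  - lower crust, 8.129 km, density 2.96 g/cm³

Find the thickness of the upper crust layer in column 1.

Take the compensation level at the base of the deeper column (depth z_c below the surface of column 1) and equate Σ ρ_i t_i down to z_c; mantle fills any gap and the z_c terms cancel.
Column 1: 2.388×0.902 + x×2.89 + 14.96×2.98 + (z_c − 17.348 − x)×3.35
Column 2: 3.128×0 + 6.585×2.76 + 8.129×2.96 + (z_c − 3.128 − 14.714)×3.35
The z_c×3.35 term appears on both sides and cancels. Collect the known terms of each column as K = Σ(ρt)_known − 3.35 × (depth of known layers): K_1 = 46.734776 − 3.35×17.348 = −11.381024; K_2 = 42.23644 − 3.35×(3.128 + 14.714) = −17.53426.
Balance: K_1 − x×(3.35 − 2.89) = K_2, so x = (K_1 − K_2)/(3.35 − 2.89) = 6.15324/0.46 = 13.4 km.

13.4 km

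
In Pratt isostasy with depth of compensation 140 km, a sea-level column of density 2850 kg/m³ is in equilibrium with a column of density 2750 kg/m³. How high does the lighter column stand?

5.09 km

ρ_ref D = ρ (D + h) → h = D (ρ_ref − ρ)/ρ.
h = 140 km × (2850 − 2750)/2750 = 5.09 km.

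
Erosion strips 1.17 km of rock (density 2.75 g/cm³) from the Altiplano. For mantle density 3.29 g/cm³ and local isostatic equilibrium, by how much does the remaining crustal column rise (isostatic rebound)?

Unloading: uplift u = e ρ_c/ρ_m = 1.17 km × 2.75/3.29 = 0.978 km.

0.978 km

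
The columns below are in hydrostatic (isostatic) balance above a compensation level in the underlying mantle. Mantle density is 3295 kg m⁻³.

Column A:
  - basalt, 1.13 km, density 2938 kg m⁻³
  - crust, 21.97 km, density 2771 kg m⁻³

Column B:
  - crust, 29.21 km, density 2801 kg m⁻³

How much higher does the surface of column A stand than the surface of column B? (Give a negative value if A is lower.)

−0.763 km

For any compensation level in the mantle, the mantle terms cancel and isostasy reduces to e = (Σt_A − Σt_B) − (Σ(ρt)_A − Σ(ρt)_B) / ρ_m.
Σt_A = 23.1 km; Σt_B = 29.21 km; Σ(ρt)_A = 64198.81; Σ(ρt)_B = 81817.21 (in km·kg m⁻³).
e = (23.1 − 29.21) − (64198.81 − 81817.21) / 3295 = −0.763 km.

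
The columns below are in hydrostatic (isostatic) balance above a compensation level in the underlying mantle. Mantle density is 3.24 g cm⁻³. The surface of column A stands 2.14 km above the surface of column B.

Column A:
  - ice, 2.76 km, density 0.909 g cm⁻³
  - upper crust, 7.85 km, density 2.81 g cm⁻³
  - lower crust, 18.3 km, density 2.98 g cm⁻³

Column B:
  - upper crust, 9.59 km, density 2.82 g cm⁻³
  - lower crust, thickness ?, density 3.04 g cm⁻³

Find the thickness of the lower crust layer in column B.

Take the compensation level at the base of the deeper column (depth z_c below the surface of column A) and equate Σ ρ_i t_i down to z_c; mantle fills any gap and the z_c terms cancel.
Column A: 2.76×0.909 + 7.85×2.81 + 18.3×2.98 + (z_c − 28.91)×3.24
Column B: 2.14×0 + 9.59×2.82 + x×3.04 + (z_c − 2.14 − 9.59 − x)×3.24
The z_c×3.24 term appears on both sides and cancels. Collect the known terms of each column as K = Σ(ρt)_known − 3.24 × (depth of known layers): K_A = 79.10134 − 3.24×28.91 = −14.56706; K_B = 27.0438 − 3.24×(2.14 + 9.59) = −10.9614.
Balance: K_A = K_B − x×(3.24 − 3.04), so x = (K_B − K_A)/(3.24 − 3.04) = 3.60566/0.2 = 18 km.

18 km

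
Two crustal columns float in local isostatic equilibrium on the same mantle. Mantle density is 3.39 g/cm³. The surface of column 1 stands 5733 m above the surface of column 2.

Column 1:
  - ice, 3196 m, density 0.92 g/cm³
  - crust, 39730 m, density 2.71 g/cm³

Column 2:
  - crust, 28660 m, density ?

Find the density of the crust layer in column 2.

2.85 g/cm³

Take the compensation level at the base of the deeper column (depth z_c below the surface of column 1) and equate Σ ρ_i t_i down to z_c; mantle fills any gap and the z_c terms cancel.
Column 1: 3196×0.92 + 39730×2.71 + (z_c − 42926)×3.39
Column 2: 5733×0 + 28660×ρ + (z_c − 5733 − 28660)×3.39
The z_c×3.39 term appears on both sides and cancels. Collect the known terms of each column as K = Σ(ρt)_known − 3.39 × (depth of known layers): K_1 = 110608.62 − 3.39×42926 = −34910.52; K_2 = 0 − 3.39×(5733 + 28660) = −116592.27.
Balance: K_1 = K_2 + 28660×ρ, so ρ = (K_1 − K_2)/28660 = 81681.8/28660 = 2.85 g/cm³.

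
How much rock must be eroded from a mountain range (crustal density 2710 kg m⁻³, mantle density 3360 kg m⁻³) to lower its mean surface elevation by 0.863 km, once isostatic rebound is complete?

Net drop Δ = e − u = e − e ρ_c/ρ_m = e (ρ_m − ρ_c)/ρ_m.
e = Δ ρ_m/(ρ_m − ρ_c) = 0.863 km × 3360/650 = 4.46 km.

4.46 km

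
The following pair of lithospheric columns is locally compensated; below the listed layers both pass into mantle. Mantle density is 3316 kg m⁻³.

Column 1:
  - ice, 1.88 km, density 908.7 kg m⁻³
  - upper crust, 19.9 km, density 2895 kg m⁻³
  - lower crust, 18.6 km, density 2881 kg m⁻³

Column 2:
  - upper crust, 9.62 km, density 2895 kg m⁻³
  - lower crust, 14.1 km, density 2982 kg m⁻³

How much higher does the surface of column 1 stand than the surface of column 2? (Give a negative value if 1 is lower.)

3.69 km

For any compensation level in the mantle, the mantle terms cancel and isostasy reduces to e = (Σt_1 − Σt_2) − (Σ(ρt)_1 − Σ(ρt)_2) / ρ_m.
Σt_1 = 40.38 km; Σt_2 = 23.72 km; Σ(ρt)_1 = 112905.456; Σ(ρt)_2 = 69896.1 (in km·kg m⁻³).
e = (40.38 − 23.72) − (112905.456 − 69896.1) / 3316 = 3.69 km.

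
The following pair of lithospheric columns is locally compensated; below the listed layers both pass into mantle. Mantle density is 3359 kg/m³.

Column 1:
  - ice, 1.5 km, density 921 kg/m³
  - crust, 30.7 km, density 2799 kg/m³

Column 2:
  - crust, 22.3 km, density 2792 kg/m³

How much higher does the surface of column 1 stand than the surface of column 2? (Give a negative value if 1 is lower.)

2.44 km

For any compensation level in the mantle, the mantle terms cancel and isostasy reduces to e = (Σt_1 − Σt_2) − (Σ(ρt)_1 − Σ(ρt)_2) / ρ_m.
Σt_1 = 32.2 km; Σt_2 = 22.3 km; Σ(ρt)_1 = 87310.8; Σ(ρt)_2 = 62261.6 (in km·kg/m³).
e = (32.2 − 22.3) − (87310.8 − 62261.6) / 3359 = 2.44 km.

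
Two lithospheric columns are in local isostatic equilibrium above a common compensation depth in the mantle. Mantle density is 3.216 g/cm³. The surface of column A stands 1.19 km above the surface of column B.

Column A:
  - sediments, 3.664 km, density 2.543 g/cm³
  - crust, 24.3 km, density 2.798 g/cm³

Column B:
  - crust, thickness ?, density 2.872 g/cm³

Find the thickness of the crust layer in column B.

25.6 km

Take the compensation level at the base of the deeper column (depth z_c below the surface of column A) and equate Σ ρ_i t_i down to z_c; mantle fills any gap and the z_c terms cancel.
Column A: 3.664×2.543 + 24.3×2.798 + (z_c − 27.964)×3.216
Column B: 1.19×0 + x×2.872 + (z_c − 1.19 − 0 − x)×3.216
The z_c×3.216 term appears on both sides and cancels. Collect the known terms of each column as K = Σ(ρt)_known − 3.216 × (depth of known layers): K_A = 77.308952 − 3.216×27.964 = −12.623272; K_B = 0 − 3.216×(1.19 + 0) = −3.82704.
Balance: K_A = K_B − x×(3.216 − 2.872), so x = (K_B − K_A)/(3.216 − 2.872) = 8.79623/0.344 = 25.6 km.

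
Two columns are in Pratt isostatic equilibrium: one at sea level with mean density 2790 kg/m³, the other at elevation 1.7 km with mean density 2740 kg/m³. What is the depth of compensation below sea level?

ρ_ref D = ρ (D + h) → D (ρ_ref − ρ) = ρ h.
D = ρ h/(ρ_ref − ρ) = 2740 × 1.7 km/(2790 − 2740) = 93.2 km.

93.2 km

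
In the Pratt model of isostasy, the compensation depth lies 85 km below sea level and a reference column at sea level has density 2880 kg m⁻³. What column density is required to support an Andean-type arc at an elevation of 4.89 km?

Pratt balance: ρ_ref D = ρ (D + h).
ρ = ρ_ref D/(D + h) = 2880 × 85 km/(85 km + 4.89 km) = 2720 kg m⁻³.

2720 kg m⁻³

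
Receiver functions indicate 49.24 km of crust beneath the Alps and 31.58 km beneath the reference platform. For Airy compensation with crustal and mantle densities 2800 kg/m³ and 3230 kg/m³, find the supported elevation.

2.35 km

Excess crust Δ = 49.24 km − 31.58 km = 17.66 km, split between elevation h and root r with h + r = Δ.
Airy balance ρ_c h = (ρ_m − ρ_c) r gives r = h ρ_c/(ρ_m − ρ_c), so h (1 + ρ_c/(ρ_m − ρ_c)) = Δ, i.e. h = Δ (ρ_m − ρ_c)/ρ_m.
h = 17.66 km × 430/3230 = 2.35 km.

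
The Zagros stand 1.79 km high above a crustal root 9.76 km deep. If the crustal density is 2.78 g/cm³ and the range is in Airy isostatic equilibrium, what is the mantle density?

3.29 g/cm³

Airy balance: ρ_c h = (ρ_m − ρ_c) r → ρ_m = ρ_c (1 + h/r).
ρ_m = 2.78 × (1 + 1.79 km/9.76 km) = 3.29 g/cm³.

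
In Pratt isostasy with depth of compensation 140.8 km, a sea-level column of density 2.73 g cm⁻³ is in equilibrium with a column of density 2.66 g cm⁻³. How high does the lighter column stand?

3.71 km

ρ_ref D = ρ (D + h) → h = D (ρ_ref − ρ)/ρ.
h = 140.8 km × (2.73 − 2.66)/2.66 = 3.71 km.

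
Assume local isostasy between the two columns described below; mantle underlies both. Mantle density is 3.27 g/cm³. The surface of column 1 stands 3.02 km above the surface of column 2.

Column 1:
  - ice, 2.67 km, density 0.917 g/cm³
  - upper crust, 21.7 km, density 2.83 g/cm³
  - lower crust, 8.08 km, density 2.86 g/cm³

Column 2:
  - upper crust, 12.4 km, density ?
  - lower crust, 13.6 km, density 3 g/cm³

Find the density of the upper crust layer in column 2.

Take the compensation level at the base of the deeper column (depth z_c below the surface of column 1) and equate Σ ρ_i t_i down to z_c; mantle fills any gap and the z_c terms cancel.
Column 1: 2.67×0.917 + 21.7×2.83 + 8.08×2.86 + (z_c − 32.45)×3.27
Column 2: 3.02×0 + 12.4×ρ + 13.6×3 + (z_c − 3.02 − 26)×3.27
The z_c×3.27 term appears on both sides and cancels. Collect the known terms of each column as K = Σ(ρt)_known − 3.27 × (depth of known layers): K_1 = 86.96819 − 3.27×32.45 = −19.14331; K_2 = 40.8 − 3.27×(3.02 + 26) = −54.0954.
Balance: K_1 = K_2 + 12.4×ρ, so ρ = (K_1 − K_2)/12.4 = 34.9521/12.4 = 2.82 g/cm³.

2.82 g/cm³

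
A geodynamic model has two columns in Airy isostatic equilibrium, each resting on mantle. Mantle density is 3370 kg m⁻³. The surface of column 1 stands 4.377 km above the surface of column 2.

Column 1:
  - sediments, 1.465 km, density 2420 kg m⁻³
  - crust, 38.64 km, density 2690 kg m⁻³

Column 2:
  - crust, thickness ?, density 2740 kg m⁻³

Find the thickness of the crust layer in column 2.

20.5 km

Take the compensation level at the base of the deeper column (depth z_c below the surface of column 1) and equate Σ ρ_i t_i down to z_c; mantle fills any gap and the z_c terms cancel.
Column 1: 1.465×2420 + 38.64×2690 + (z_c − 40.105)×3370
Column 2: 4.377×0 + x×2740 + (z_c − 4.377 − 0 − x)×3370
The z_c×3370 term appears on both sides and cancels. Collect the known terms of each column as K = Σ(ρt)_known − 3370 × (depth of known layers): K_1 = 107486.9 − 3370×40.105 = −27666.95; K_2 = 0 − 3370×(4.377 + 0) = −14750.49.
Balance: K_1 = K_2 − x×(3370 − 2740), so x = (K_2 − K_1)/(3370 − 2740) = 12916.5/630 = 20.5 km.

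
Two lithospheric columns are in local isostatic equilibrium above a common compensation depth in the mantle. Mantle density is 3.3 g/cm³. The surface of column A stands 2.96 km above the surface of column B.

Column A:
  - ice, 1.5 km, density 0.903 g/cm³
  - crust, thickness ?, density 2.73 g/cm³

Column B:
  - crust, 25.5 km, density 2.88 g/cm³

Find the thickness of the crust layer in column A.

Take the compensation level at the base of the deeper column (depth z_c below the surface of column A) and equate Σ ρ_i t_i down to z_c; mantle fills any gap and the z_c terms cancel.
Column A: 1.5×0.903 + x×2.73 + (z_c − 1.5 − x)×3.3
Column B: 2.96×0 + 25.5×2.88 + (z_c − 2.96 − 25.5)×3.3
The z_c×3.3 term appears on both sides and cancels. Collect the known terms of each column as K = Σ(ρt)_known − 3.3 × (depth of known layers): K_A = 1.3545 − 3.3×1.5 = −3.5955; K_B = 73.44 − 3.3×(2.96 + 25.5) = −20.478.
Balance: K_A − x×(3.3 − 2.73) = K_B, so x = (K_A − K_B)/(3.3 − 2.73) = 16.8825/0.57 = 29.6 km.

29.6 km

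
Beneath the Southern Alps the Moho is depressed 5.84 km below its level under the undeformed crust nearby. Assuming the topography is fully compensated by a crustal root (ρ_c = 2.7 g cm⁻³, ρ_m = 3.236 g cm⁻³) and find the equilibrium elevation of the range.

Balancing pressure at the compensation depth: ρ_c h = (ρ_m − ρ_c) r.
h = r (ρ_m − ρ_c) / ρ_c = 5.84 km × (3.236 − 2.7) / 2.7 = 1.16 km.

1.16 km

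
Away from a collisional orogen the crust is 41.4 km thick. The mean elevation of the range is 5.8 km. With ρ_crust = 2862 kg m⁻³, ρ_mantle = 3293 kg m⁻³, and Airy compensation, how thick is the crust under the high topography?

Root depth r = h ρ_c / (ρ_m − ρ_c) = 5.8 km × 2862 / 431 = 38.51 km.
Total thickness = T + h + r = 41.4 km + 5.8 km + 38.51 km = 85.7 km.

85.7 km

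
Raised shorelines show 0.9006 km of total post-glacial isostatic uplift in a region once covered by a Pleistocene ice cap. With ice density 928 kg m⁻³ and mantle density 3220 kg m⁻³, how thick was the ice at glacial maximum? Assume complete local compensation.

3.12 km

u = t ρ_ice/ρ_m → t = u ρ_m/ρ_ice = 0.9006 km × 3220/928 = 3.12 km.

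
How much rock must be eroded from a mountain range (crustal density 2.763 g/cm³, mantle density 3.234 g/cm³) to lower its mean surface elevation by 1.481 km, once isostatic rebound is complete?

Net drop Δ = e − u = e − e ρ_c/ρ_m = e (ρ_m − ρ_c)/ρ_m.
e = Δ ρ_m/(ρ_m − ρ_c) = 1.481 km × 3.234/0.471 = 10.2 km.

10.2 km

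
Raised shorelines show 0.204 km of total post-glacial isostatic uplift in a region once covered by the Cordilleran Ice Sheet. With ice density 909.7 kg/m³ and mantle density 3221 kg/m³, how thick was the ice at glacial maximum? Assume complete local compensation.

0.722 km

u = t ρ_ice/ρ_m → t = u ρ_m/ρ_ice = 0.204 km × 3221/909.7 = 0.722 km.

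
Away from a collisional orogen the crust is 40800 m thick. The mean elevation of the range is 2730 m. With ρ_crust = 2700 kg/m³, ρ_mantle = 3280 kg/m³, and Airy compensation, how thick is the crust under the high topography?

56200 m

Root depth r = h ρ_c / (ρ_m − ρ_c) = 2730 m × 2700 / 580 = 12710 m.
Total thickness = T + h + r = 40800 m + 2730 m + 12710 m = 56200 m.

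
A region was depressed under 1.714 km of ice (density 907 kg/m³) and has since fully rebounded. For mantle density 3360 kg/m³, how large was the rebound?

0.463 km

Removing the load lets mantle flow back in; uplift u satisfies ρ_ice t = ρ_m u.
u = t ρ_ice/ρ_m = 1.714 km × 907/3360 = 0.463 km.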